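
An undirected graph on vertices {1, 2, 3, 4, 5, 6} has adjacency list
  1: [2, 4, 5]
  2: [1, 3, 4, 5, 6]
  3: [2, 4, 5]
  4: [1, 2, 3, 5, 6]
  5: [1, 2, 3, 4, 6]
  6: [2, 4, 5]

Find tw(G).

3

A width-3 tree decomposition is:
Bags: B1 = {2, 3, 4, 5}  B2 = {1, 2, 4, 5}  B3 = {2, 4, 5, 6}
Tree: B1–B2, B1–B3
Every bag has size at most 4, so the width is 4 − 1 = 3 and tw(G) ≤ 3. For the lower bound, the 4 vertices {1, 2, 4, 5} are pairwise adjacent, and any tree decomposition puts a clique entirely inside one bag — forcing width ≥ 3. Combining the bounds, tw(G) = 3.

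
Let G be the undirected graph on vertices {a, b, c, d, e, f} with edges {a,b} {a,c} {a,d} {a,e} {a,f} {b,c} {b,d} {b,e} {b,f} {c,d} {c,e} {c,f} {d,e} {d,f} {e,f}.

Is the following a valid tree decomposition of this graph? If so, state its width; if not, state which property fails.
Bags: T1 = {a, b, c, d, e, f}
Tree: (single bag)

Yes; width 5.

Vertex coverage: the bags together contain {a, b, c, d, e, f}, the full vertex set. Edge coverage: each edge of G has both endpoints in at least one bag. Running intersection: for every vertex, the bags containing it form a connected subtree. All three properties hold, so this is a valid tree decomposition of width max|bag| − 1 = 5, and hence tw(G) ≤ 5.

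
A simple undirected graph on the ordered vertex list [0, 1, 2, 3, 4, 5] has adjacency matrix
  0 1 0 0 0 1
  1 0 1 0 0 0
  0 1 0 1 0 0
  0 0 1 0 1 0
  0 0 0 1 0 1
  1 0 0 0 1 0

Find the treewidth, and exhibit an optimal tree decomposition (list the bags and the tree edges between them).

Treewidth 2.
Bags: B1 = {1, 2, 3}  B2 = {1, 3, 4}  B3 = {1, 4, 5}  B4 = {0, 1, 5}
Tree: B1–B2, B2–B3, B3–B4

Each bag holds 3 vertices, so the decomposition has width 2, which upper-bounds the treewidth. For the lower bound, G contains the cycle 1–2–3–4–5–0–1, so G is not a forest; only forests have treewidth ≤ 1, hence tw(G) ≥ 2. Therefore the treewidth is 2.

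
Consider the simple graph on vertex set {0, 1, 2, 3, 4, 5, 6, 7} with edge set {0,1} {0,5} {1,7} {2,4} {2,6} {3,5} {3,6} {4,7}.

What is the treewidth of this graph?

2

A width-2 tree decomposition is:
Bags: B1 = {2, 4, 7}  B2 = {1, 2, 7}  B3 = {0, 1, 2}  B4 = {0, 2, 5}  B5 = {2, 3, 5}  B6 = {2, 3, 6}
Tree: B1–B2, B2–B3, B3–B4, B4–B5, B5–B6
Every bag has size at most 3, so the width is 3 − 1 = 2 and tw(G) ≤ 2. Since 2–4–7–1–0–5–3–6–2 is a cycle in G, G is not acyclic. Forests are exactly the graphs of treewidth ≤ 1, so tw(G) ≥ 2. Therefore the treewidth is 2.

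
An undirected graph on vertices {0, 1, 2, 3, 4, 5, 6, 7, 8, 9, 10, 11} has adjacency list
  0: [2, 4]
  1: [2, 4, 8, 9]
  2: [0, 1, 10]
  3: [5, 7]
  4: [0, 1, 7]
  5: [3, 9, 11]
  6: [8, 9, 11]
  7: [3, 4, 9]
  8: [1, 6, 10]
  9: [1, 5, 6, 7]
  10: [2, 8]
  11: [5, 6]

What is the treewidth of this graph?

3

A width-3 tree decomposition is:
Bags: B1 = {0, 2, 8, 10}  B2 = {0, 1, 2, 8}  B3 = {0, 1, 4, 8}  B4 = {1, 4, 6, 8}  B5 = {1, 4, 6, 9}  B6 = {4, 6, 7, 9}  B7 = {6, 7, 9, 11}  B8 = {5, 7, 9, 11}  B9 = {3, 5, 7, 11}
Tree: B1–B2, B2–B3, B3–B4, B4–B5, B5–B6, B6–B7, B7–B8, B8–B9
The largest bag has 4 vertices, giving width 3; this decomposition certifies tw(G) ≤ 3. For the lower bound: the 4 vertex sets {0,2,10}, {8}, {1}, {4,6,7,9} are disjoint, each induces a connected subgraph, and every pair is joined by at least one edge of G. Contracting each set to a single vertex therefore yields K_{4} as a minor, and since treewidth is minor-monotone, tw(G) ≥ tw(K_{4}) = 3. Combining the bounds, tw(G) = 3.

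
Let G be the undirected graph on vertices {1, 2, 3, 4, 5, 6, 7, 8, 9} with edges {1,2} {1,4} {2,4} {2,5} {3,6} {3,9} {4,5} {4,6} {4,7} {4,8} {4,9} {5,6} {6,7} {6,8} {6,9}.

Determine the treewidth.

2

A width-2 tree decomposition is:
Bags: B1 = {4, 5, 6}  B2 = {4, 6, 8}  B3 = {2, 4, 5}  B4 = {1, 2, 4}  B5 = {4, 6, 9}  B6 = {4, 6, 7}  B7 = {3, 6, 9}
Tree: B1–B2, B1–B3, B3–B4, B2–B5, B2–B6, B5–B7
Every bag has size at most 3, so the width is 3 − 1 = 2 and tw(G) ≤ 2. Conversely, {3, 6, 9} is a clique of size 3, and the vertices of any clique must share a bag in every tree decomposition; so some bag has ≥ 3 vertices and tw(G) ≥ 2. The upper and lower bounds meet at 2, so that is the treewidth.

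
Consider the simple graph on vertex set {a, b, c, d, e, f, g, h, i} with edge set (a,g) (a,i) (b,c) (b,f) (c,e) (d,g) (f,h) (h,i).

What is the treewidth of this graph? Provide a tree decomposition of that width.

Treewidth 1.
One optimal decomposition is:
Bags: B1 = {d, g}  B2 = {a, g}  B3 = {a, i}  B4 = {h, i}  B5 = {f, h}  B6 = {b, f}  B7 = {b, c}  B8 = {c, e}
Tree: B1–B2, B2–B3, B3–B4, B4–B5, B5–B6, B6–B7, B7–B8

Each bag holds 2 vertices, so the decomposition has width 1, which upper-bounds the treewidth. Since G has at least one edge (e.g. d–g), it is not an edgeless graph, so tw(G) ≥ 1. Therefore the treewidth is 1.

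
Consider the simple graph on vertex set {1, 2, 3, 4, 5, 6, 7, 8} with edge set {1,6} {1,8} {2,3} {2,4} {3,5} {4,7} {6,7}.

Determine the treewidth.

1

A width-1 tree decomposition is:
Bags: B1 = {3, 5}  B2 = {2, 3}  B3 = {2, 4}  B4 = {4, 7}  B5 = {6, 7}  B6 = {1, 6}  B7 = {1, 8}
Tree: B1–B2, B2–B3, B3–B4, B4–B5, B5–B6, B6–B7
Each bag holds 2 vertices, so the decomposition has width 1, which upper-bounds the treewidth. Any graph with an edge has treewidth ≥ 1, and G has the edge 5–3. Therefore the treewidth is 1.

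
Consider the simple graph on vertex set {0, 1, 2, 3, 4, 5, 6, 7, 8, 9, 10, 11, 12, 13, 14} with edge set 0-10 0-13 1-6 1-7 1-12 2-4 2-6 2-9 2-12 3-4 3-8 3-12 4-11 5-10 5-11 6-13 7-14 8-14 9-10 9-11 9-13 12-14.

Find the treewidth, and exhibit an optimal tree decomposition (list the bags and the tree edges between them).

The largest bag has 4 vertices, giving width 3; this decomposition certifies tw(G) ≤ 3. For the lower bound: the 4 vertex sets {7,8,14}, {3}, {12}, {1,2,4,6} are disjoint, each induces a connected subgraph, and every pair is joined by at least one edge of G. Contracting each set to a single vertex therefore yields K_{4} as a minor, and since treewidth is minor-monotone, tw(G) ≥ tw(K_{4}) = 3. Hence tw(G) = 3 exactly.

Treewidth 3.
Bags: B1 = {3, 7, 8, 14}  B2 = {3, 7, 12, 14}  B3 = {1, 3, 7, 12}  B4 = {1, 3, 4, 12}  B5 = {1, 2, 4, 12}  B6 = {1, 2, 4, 6}  B7 = {2, 4, 6, 11}  B8 = {2, 6, 9, 11}  B9 = {6, 9, 11, 13}  B10 = {5, 9, 11, 13}  B11 = {5, 9, 10, 13}  B12 = {0, 5, 10, 13}
Tree: B1–B2, B2–B3, B3–B4, B4–B5, B5–B6, B6–B7, B7–B8, B8–B9, B9–B10, B10–B11, B11–B12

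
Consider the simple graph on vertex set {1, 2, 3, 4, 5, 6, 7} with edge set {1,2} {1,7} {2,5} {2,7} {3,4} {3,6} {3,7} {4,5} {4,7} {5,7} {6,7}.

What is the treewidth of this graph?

2

A width-2 tree decomposition is:
Bags: B1 = {3, 6, 7}  B2 = {3, 4, 7}  B3 = {4, 5, 7}  B4 = {2, 5, 7}  B5 = {1, 2, 7}
Tree: B1–B2, B2–B3, B3–B4, B4–B5
Each bag holds 3 vertices, so the decomposition has width 2, which upper-bounds the treewidth. On the other hand G contains the 3-clique {1, 2, 7}. A clique must lie in a single bag of any decomposition, so no decomposition can have width below 2. Therefore the treewidth is 2.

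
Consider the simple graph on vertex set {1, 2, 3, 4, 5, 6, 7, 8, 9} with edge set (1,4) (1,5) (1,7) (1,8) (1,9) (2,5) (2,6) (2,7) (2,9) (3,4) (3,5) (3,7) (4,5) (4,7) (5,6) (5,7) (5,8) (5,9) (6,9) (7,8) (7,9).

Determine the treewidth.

A width-3 tree decomposition is:
Bags: B1 = {1, 4, 5, 7}  B2 = {1, 5, 7, 9}  B3 = {2, 5, 7, 9}  B4 = {3, 4, 5, 7}  B5 = {2, 5, 6, 9}  B6 = {1, 5, 7, 8}
Tree: B1–B2, B2–B3, B1–B4, B3–B5, B1–B6
Each bag holds 4 vertices, so the decomposition has width 3, which upper-bounds the treewidth. On the other hand G contains the 4-clique {2, 5, 6, 9}. A clique must lie in a single bag of any decomposition, so no decomposition can have width below 3. The upper and lower bounds meet at 3, so that is the treewidth.

3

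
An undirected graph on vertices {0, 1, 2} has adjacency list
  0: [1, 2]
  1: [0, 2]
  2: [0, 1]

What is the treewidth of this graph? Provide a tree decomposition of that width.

Treewidth 2.
One optimal decomposition is:
Bags: B1 = {0, 1, 2}
Tree: (single bag)

A single bag containing all 3 vertices is trivially a valid decomposition of width 2. Conversely, {0, 1, 2} is a clique of size 3, and the vertices of any clique must share a bag in every tree decomposition; so some bag has ≥ 3 vertices and tw(G) ≥ 2. Combining the bounds, tw(G) = 2.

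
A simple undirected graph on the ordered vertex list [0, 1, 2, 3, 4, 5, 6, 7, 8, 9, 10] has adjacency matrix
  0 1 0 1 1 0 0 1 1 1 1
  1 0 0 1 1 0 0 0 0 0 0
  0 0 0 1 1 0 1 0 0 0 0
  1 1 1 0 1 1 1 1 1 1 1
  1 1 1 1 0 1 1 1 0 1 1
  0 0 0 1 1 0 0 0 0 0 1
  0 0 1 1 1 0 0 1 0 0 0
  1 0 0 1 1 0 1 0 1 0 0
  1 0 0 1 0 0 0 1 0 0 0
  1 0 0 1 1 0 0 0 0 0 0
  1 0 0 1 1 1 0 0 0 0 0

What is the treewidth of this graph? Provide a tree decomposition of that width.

Each bag holds 4 vertices, so the decomposition has width 3, which upper-bounds the treewidth. For the lower bound, the 4 vertices {0, 3, 7, 8} are pairwise adjacent, and any tree decomposition puts a clique entirely inside one bag — forcing width ≥ 3. Hence tw(G) = 3 exactly.

Treewidth 3.
One optimal decomposition is:
Bags: B1 = {0, 3, 4, 10}  B2 = {0, 3, 4, 7}  B3 = {0, 3, 7, 8}  B4 = {0, 3, 4, 9}  B5 = {0, 1, 3, 4}  B6 = {3, 4, 6, 7}  B7 = {2, 3, 4, 6}  B8 = {3, 4, 5, 10}
Tree: B1–B2, B2–B3, B2–B4, B4–B5, B2–B6, B6–B7, B1–B8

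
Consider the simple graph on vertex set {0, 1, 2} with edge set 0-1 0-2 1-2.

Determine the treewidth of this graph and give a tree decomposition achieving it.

A single bag containing all 3 vertices is trivially a valid decomposition of width 2. For the lower bound, the 3 vertices {0, 1, 2} are pairwise adjacent, and any tree decomposition puts a clique entirely inside one bag — forcing width ≥ 2. The upper and lower bounds meet at 2, so that is the treewidth.

Treewidth 2.
Bags: B1 = {0, 1, 2}
Tree: (single bag)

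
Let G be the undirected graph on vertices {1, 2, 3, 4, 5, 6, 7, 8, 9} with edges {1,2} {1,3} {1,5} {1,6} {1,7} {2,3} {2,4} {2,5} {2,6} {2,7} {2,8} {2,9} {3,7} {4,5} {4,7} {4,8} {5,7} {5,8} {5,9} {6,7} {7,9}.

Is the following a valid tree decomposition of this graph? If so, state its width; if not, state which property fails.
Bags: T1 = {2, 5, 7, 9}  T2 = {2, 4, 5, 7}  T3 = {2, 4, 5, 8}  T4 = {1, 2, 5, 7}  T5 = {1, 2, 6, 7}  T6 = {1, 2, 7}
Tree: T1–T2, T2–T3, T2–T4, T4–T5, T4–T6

A tree decomposition must satisfy three properties: every vertex lies in some bag; for every edge, both endpoints lie together in some bag; and for every vertex, the bags containing it form a connected subtree. Here vertex 3 appears in no bag, so the decomposition is invalid.

No — vertex 3 appears in no bag.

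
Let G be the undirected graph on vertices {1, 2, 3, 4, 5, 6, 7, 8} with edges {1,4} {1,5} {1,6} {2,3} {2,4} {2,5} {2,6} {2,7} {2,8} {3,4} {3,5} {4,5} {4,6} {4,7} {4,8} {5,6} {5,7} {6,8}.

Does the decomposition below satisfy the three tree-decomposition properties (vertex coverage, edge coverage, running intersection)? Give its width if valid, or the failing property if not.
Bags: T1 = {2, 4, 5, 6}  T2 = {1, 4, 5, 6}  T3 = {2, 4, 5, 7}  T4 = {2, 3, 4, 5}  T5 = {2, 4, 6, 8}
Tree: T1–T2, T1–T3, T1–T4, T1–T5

Vertex coverage: the bags together contain {1, 2, 3, 4, 5, 6, 7, 8}, the full vertex set. Edge coverage: each edge of G has both endpoints in at least one bag. Running intersection: for every vertex, the bags containing it form a connected subtree. All three properties hold, so this is a valid tree decomposition of width max|bag| − 1 = 3, and hence tw(G) ≤ 3.

Yes; width 3.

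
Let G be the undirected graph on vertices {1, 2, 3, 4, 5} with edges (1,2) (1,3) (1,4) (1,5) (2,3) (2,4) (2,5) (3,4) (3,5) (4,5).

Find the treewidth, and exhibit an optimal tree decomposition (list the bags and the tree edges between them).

Treewidth 4.
Bags: B1 = {1, 2, 3, 4, 5}
Tree: (single bag)

With just one bag of size 5, the width is 5 − 1 = 4, so tw(G) ≤ 4. On the other hand G contains the 5-clique {1, 2, 3, 4, 5}. A clique must lie in a single bag of any decomposition, so no decomposition can have width below 4. Hence tw(G) = 4 exactly.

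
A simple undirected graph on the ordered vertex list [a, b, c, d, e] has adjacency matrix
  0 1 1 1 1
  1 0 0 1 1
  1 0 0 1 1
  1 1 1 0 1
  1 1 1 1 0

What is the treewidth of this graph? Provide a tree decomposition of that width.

Treewidth 3.
Bags: B1 = {a, b, d, e}  B2 = {a, c, d, e}
Tree: B1–B2

Each bag holds 4 vertices, so the decomposition has width 3, which upper-bounds the treewidth. On the other hand G contains the 4-clique {a, c, d, e}. A clique must lie in a single bag of any decomposition, so no decomposition can have width below 3. Combining the bounds, tw(G) = 3.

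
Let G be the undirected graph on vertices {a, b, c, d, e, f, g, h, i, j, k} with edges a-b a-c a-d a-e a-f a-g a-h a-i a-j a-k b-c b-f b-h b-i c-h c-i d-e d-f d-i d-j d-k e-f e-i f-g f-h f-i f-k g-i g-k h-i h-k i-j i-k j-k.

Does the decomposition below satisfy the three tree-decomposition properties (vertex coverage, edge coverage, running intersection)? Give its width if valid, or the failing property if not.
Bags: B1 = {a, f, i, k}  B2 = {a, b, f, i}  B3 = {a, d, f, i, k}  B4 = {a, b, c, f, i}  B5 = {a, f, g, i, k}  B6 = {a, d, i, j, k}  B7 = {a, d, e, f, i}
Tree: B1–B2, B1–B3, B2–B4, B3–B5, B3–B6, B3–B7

No — vertex h appears in no bag.

A tree decomposition must satisfy three properties: every vertex lies in some bag; for every edge, both endpoints lie together in some bag; and for every vertex, the bags containing it form a connected subtree. Here vertex h appears in no bag, so the decomposition is invalid.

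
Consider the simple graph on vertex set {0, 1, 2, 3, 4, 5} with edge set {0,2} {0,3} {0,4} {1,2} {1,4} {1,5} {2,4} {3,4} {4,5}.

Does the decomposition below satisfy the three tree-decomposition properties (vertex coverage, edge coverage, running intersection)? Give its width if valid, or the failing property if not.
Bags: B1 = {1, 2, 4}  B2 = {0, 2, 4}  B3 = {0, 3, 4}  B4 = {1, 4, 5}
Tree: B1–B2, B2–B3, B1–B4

Yes; width 2.

Every vertex of G appears in some bag (union = {0, 1, 2, 3, 4, 5}); every edge is covered by a bag; and for each vertex v the set of bags containing v is connected in the bag tree. The decomposition is therefore valid. The largest bag has 3 vertices, so the width is 2.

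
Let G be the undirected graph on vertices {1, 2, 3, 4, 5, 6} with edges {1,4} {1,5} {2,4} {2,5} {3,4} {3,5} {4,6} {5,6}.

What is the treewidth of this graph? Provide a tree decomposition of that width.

Treewidth 2.
One optimal decomposition is:
Bags: B1 = {4, 5, 6}  B2 = {1, 4, 5}  B3 = {2, 4, 5}  B4 = {3, 4, 5}
Tree: B1–B2, B2–B3, B3–B4

Every bag has size at most 3, so the width is 3 − 1 = 2 and tw(G) ≤ 2. Since 6–4–1–5–6 is a cycle in G, G is not acyclic. Forests are exactly the graphs of treewidth ≤ 1, so tw(G) ≥ 2. Hence tw(G) = 2 exactly.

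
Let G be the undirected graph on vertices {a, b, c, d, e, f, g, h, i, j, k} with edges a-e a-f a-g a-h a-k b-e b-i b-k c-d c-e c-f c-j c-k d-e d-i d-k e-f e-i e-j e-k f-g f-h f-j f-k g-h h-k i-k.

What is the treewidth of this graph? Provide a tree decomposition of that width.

Each bag holds 4 vertices, so the decomposition has width 3, which upper-bounds the treewidth. For the lower bound, the 4 vertices {a, f, g, h} are pairwise adjacent, and any tree decomposition puts a clique entirely inside one bag — forcing width ≥ 3. Hence tw(G) = 3 exactly.

Treewidth 3.
Bags: B1 = {a, f, h, k}  B2 = {a, e, f, k}  B3 = {c, e, f, k}  B4 = {a, f, g, h}  B5 = {c, d, e, k}  B6 = {d, e, i, k}  B7 = {b, e, i, k}  B8 = {c, e, f, j}
Tree: B1–B2, B2–B3, B1–B4, B3–B5, B5–B6, B6–B7, B3–B8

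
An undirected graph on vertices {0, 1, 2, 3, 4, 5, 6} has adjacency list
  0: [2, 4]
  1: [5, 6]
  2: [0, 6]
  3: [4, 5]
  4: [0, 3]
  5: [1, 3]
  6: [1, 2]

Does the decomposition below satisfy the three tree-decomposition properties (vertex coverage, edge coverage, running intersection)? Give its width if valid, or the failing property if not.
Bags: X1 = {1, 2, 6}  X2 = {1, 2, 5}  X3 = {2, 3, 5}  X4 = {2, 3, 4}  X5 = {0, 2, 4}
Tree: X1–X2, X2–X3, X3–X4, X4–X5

Vertex coverage: the bags together contain {0, 1, 2, 3, 4, 5, 6}, the full vertex set. Edge coverage: each edge of G has both endpoints in at least one bag. Running intersection: for every vertex, the bags containing it form a connected subtree. All three properties hold, so this is a valid tree decomposition of width max|bag| − 1 = 2, and hence tw(G) ≤ 2.

Yes; width 2.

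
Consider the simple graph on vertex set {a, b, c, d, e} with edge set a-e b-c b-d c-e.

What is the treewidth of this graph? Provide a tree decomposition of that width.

Treewidth 1.
Bags: B1 = {b, d}  B2 = {b, c}  B3 = {c, e}  B4 = {a, e}
Tree: B1–B2, B2–B3, B3–B4

Each bag holds 2 vertices, so the decomposition has width 1, which upper-bounds the treewidth. Since G has at least one edge (e.g. d–b), it is not an edgeless graph, so tw(G) ≥ 1. Combining the bounds, tw(G) = 1.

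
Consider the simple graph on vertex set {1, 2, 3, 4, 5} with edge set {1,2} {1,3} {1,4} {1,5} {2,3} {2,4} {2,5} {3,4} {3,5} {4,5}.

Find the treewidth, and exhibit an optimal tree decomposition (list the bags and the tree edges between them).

With just one bag of size 5, the width is 5 − 1 = 4, so tw(G) ≤ 4. Conversely, {1, 2, 3, 4, 5} is a clique of size 5, and the vertices of any clique must share a bag in every tree decomposition; so some bag has ≥ 5 vertices and tw(G) ≥ 4. Combining the bounds, tw(G) = 4.

Treewidth 4.
Bags: B1 = {1, 2, 3, 4, 5}
Tree: (single bag)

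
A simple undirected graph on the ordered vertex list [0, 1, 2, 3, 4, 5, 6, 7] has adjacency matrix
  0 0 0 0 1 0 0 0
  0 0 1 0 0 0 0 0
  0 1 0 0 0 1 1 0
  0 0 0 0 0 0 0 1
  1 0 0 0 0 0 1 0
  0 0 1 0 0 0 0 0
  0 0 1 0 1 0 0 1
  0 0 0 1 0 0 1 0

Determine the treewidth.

1

A width-1 tree decomposition is:
Bags: B1 = {3, 7}  B2 = {6, 7}  B3 = {2, 6}  B4 = {4, 6}  B5 = {2, 5}  B6 = {1, 2}  B7 = {0, 4}
Tree: B1–B2, B2–B3, B2–B4, B3–B5, B5–B6, B4–B7
Each bag holds 2 vertices, so the decomposition has width 1, which upper-bounds the treewidth. Since G has at least one edge (e.g. 7–3), it is not an edgeless graph, so tw(G) ≥ 1. Therefore the treewidth is 1.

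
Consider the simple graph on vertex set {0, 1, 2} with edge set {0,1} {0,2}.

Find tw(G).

1

A width-1 tree decomposition is:
Bags: B1 = {0, 1}  B2 = {0, 2}
Tree: B1–B2
Every bag has size at most 2, so the width is 2 − 1 = 1 and tw(G) ≤ 1. G has an edge, so its treewidth is at least 1. Hence tw(G) = 1 exactly.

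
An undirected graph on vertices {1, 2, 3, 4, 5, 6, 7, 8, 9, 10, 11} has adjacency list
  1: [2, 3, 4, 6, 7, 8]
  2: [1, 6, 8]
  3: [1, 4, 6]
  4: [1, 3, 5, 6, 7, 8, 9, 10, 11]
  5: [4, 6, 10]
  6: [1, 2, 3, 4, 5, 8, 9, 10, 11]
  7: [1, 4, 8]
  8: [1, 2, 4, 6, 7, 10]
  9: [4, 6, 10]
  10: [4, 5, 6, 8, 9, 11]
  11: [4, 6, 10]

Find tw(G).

A width-3 tree decomposition is:
Bags: B1 = {4, 6, 9, 10}  B2 = {4, 6, 8, 10}  B3 = {1, 4, 6, 8}  B4 = {4, 6, 10, 11}  B5 = {1, 2, 6, 8}  B6 = {4, 5, 6, 10}  B7 = {1, 4, 7, 8}  B8 = {1, 3, 4, 6}
Tree: B1–B2, B2–B3, B1–B4, B3–B5, B2–B6, B3–B7, B3–B8
Every bag has size at most 4, so the width is 4 − 1 = 3 and tw(G) ≤ 3. For the lower bound, the 4 vertices {1, 2, 6, 8} are pairwise adjacent, and any tree decomposition puts a clique entirely inside one bag — forcing width ≥ 3. Combining the bounds, tw(G) = 3.

3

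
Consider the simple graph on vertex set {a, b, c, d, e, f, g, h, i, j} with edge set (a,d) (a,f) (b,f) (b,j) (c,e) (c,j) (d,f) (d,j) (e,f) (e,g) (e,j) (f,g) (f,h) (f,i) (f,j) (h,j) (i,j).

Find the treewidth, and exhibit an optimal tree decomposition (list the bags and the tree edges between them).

Every bag has size at most 3, so the width is 3 − 1 = 2 and tw(G) ≤ 2. Conversely, {c, e, j} is a clique of size 3, and the vertices of any clique must share a bag in every tree decomposition; so some bag has ≥ 3 vertices and tw(G) ≥ 2. Hence tw(G) = 2 exactly.

Treewidth 2.
Bags: B1 = {c, e, j}  B2 = {e, f, j}  B3 = {b, f, j}  B4 = {d, f, j}  B5 = {f, h, j}  B6 = {a, d, f}  B7 = {f, i, j}  B8 = {e, f, g}
Tree: B1–B2, B2–B3, B3–B4, B2–B5, B4–B6, B2–B7, B2–B8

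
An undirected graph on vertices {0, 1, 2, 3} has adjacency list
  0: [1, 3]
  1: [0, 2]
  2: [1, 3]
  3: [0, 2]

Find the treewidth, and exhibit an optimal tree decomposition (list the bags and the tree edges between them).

Treewidth 2.
One optimal decomposition is:
Bags: B1 = {0, 1, 3}  B2 = {1, 2, 3}
Tree: B1–B2

Every bag has size at most 3, so the width is 3 − 1 = 2 and tw(G) ≤ 2. For the lower bound, G contains the cycle 1–0–3–2–1, so G is not a forest; only forests have treewidth ≤ 1, hence tw(G) ≥ 2. Therefore the treewidth is 2.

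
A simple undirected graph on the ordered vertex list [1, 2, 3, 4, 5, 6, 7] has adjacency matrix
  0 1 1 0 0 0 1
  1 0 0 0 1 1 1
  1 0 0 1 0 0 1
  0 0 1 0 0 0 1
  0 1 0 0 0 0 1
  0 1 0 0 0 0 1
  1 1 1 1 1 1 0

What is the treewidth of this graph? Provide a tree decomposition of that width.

Treewidth 2.
One such decomposition:
Bags: B1 = {2, 6, 7}  B2 = {1, 2, 7}  B3 = {1, 3, 7}  B4 = {2, 5, 7}  B5 = {3, 4, 7}
Tree: B1–B2, B2–B3, B1–B4, B3–B5

The largest bag has 3 vertices, giving width 2; this decomposition certifies tw(G) ≤ 2. On the other hand G contains the 3-clique {1, 2, 7}. A clique must lie in a single bag of any decomposition, so no decomposition can have width below 2. The upper and lower bounds meet at 2, so that is the treewidth.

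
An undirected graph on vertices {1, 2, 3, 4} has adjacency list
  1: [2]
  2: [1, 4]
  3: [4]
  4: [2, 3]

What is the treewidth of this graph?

A width-1 tree decomposition is:
Bags: B1 = {3, 4}  B2 = {2, 4}  B3 = {1, 2}
Tree: B1–B2, B2–B3
The largest bag has 2 vertices, giving width 1; this decomposition certifies tw(G) ≤ 1. Since G has at least one edge (e.g. 3–4), it is not an edgeless graph, so tw(G) ≥ 1. Combining the bounds, tw(G) = 1.

1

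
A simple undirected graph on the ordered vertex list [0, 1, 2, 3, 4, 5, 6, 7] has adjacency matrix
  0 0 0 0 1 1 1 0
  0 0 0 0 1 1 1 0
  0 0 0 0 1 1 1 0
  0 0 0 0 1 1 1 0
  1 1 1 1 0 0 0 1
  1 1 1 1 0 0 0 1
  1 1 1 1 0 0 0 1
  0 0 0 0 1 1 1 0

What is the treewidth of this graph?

A width-3 tree decomposition is:
Bags: B1 = {1, 4, 5, 6}  B2 = {2, 4, 5, 6}  B3 = {0, 4, 5, 6}  B4 = {4, 5, 6, 7}  B5 = {3, 4, 5, 6}
Tree: B1–B2, B2–B3, B3–B4, B4–B5
Every bag has size at most 4, so the width is 4 − 1 = 3 and tw(G) ≤ 3. For the lower bound: the 4 vertex sets {1,4}, {2,6}, {5}, {0} are disjoint, each induces a connected subgraph, and every pair is joined by at least one edge of G. Contracting each set to a single vertex therefore yields K_{4} as a minor, and since treewidth is minor-monotone, tw(G) ≥ tw(K_{4}) = 3. Therefore the treewidth is 3.

3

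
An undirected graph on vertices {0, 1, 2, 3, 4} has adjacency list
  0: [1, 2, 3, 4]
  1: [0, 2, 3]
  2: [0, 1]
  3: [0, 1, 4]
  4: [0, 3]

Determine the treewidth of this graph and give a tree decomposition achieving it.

Each bag holds 3 vertices, so the decomposition has width 2, which upper-bounds the treewidth. Conversely, {0, 1, 2} is a clique of size 3, and the vertices of any clique must share a bag in every tree decomposition; so some bag has ≥ 3 vertices and tw(G) ≥ 2. Combining the bounds, tw(G) = 2.

Treewidth 2.
One such decomposition:
Bags: B1 = {0, 1, 3}  B2 = {0, 1, 2}  B3 = {0, 3, 4}
Tree: B1–B2, B1–B3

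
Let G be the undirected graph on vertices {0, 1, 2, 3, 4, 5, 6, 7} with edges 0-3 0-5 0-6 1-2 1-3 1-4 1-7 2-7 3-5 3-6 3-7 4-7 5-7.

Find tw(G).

A width-2 tree decomposition is:
Bags: B1 = {3, 5, 7}  B2 = {0, 3, 5}  B3 = {1, 3, 7}  B4 = {1, 4, 7}  B5 = {1, 2, 7}  B6 = {0, 3, 6}
Tree: B1–B2, B1–B3, B3–B4, B4–B5, B2–B6
The largest bag has 3 vertices, giving width 2; this decomposition certifies tw(G) ≤ 2. On the other hand G contains the 3-clique {1, 2, 7}. A clique must lie in a single bag of any decomposition, so no decomposition can have width below 2. Therefore the treewidth is 2.

2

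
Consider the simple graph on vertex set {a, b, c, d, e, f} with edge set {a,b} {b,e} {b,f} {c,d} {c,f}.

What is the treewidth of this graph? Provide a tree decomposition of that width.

Each bag holds 2 vertices, so the decomposition has width 1, which upper-bounds the treewidth. Any graph with an edge has treewidth ≥ 1, and G has the edge b–f. Hence tw(G) = 1 exactly.

Treewidth 1.
One such decomposition:
Bags: B1 = {b, f}  B2 = {c, f}  B3 = {a, b}  B4 = {c, d}  B5 = {b, e}
Tree: B1–B2, B1–B3, B2–B4, B1–B5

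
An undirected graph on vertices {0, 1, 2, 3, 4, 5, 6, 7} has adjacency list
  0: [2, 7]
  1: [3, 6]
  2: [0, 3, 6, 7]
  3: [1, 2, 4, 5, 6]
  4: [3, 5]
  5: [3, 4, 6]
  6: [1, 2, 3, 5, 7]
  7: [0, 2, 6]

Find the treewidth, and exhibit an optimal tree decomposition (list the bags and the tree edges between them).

The largest bag has 3 vertices, giving width 2; this decomposition certifies tw(G) ≤ 2. On the other hand G contains the 3-clique {0, 2, 7}. A clique must lie in a single bag of any decomposition, so no decomposition can have width below 2. Combining the bounds, tw(G) = 2.

Treewidth 2.
Bags: B1 = {3, 5, 6}  B2 = {1, 3, 6}  B3 = {3, 4, 5}  B4 = {2, 3, 6}  B5 = {2, 6, 7}  B6 = {0, 2, 7}
Tree: B1–B2, B1–B3, B2–B4, B4–B5, B5–B6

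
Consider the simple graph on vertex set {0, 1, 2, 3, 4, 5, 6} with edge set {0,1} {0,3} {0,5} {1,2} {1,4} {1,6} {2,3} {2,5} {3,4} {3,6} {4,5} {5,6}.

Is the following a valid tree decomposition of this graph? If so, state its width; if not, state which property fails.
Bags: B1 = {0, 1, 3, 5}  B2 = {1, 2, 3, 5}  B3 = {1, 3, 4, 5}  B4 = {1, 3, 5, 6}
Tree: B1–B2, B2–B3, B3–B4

Checking the three conditions: (i) the bags cover all of {0, 1, 2, 3, 4, 5, 6}; (ii) for each edge, some bag contains both endpoints; (iii) the bags containing any fixed vertex form a subtree. All hold, so the decomposition is valid with width 4 − 1 = 3.

Yes; width 3.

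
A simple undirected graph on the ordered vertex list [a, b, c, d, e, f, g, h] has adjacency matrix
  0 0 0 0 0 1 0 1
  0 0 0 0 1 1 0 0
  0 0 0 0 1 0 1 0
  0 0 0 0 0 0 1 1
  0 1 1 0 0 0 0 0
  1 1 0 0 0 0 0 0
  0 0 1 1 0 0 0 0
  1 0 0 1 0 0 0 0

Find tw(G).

2

A width-2 tree decomposition is:
Bags: B1 = {a, b, f}  B2 = {a, b, e}  B3 = {a, c, e}  B4 = {a, c, g}  B5 = {a, d, g}  B6 = {a, d, h}
Tree: B1–B2, B2–B3, B3–B4, B4–B5, B5–B6
The largest bag has 3 vertices, giving width 2; this decomposition certifies tw(G) ≤ 2. Since a–f–b–e–c–g–d–h–a is a cycle in G, G is not acyclic. Forests are exactly the graphs of treewidth ≤ 1, so tw(G) ≥ 2. Hence tw(G) = 2 exactly.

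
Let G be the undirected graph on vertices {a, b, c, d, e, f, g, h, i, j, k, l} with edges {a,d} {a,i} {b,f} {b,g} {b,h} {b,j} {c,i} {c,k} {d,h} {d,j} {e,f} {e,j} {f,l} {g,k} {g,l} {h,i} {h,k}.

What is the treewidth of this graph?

3

A width-3 tree decomposition is:
Bags: B1 = {a, c, d, i}  B2 = {c, d, h, i}  B3 = {c, d, h, k}  B4 = {d, h, j, k}  B5 = {b, h, j, k}  B6 = {b, g, j, k}  B7 = {b, e, g, j}  B8 = {b, e, f, g}  B9 = {e, f, g, l}
Tree: B1–B2, B2–B3, B3–B4, B4–B5, B5–B6, B6–B7, B7–B8, B8–B9
Each bag holds 4 vertices, so the decomposition has width 3, which upper-bounds the treewidth. For the lower bound: the 4 vertex sets {a,c,i}, {d}, {h}, {b,g,j,k} are disjoint, each induces a connected subgraph, and every pair is joined by at least one edge of G. Contracting each set to a single vertex therefore yields K_{4} as a minor, and since treewidth is minor-monotone, tw(G) ≥ tw(K_{4}) = 3. Therefore the treewidth is 3.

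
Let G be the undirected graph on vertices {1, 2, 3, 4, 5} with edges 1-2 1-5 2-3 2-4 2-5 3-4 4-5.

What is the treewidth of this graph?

A width-2 tree decomposition is:
Bags: B1 = {1, 2, 5}  B2 = {2, 4, 5}  B3 = {2, 3, 4}
Tree: B1–B2, B2–B3
Each bag holds 3 vertices, so the decomposition has width 2, which upper-bounds the treewidth. On the other hand G contains the 3-clique {1, 2, 5}. A clique must lie in a single bag of any decomposition, so no decomposition can have width below 2. The upper and lower bounds meet at 2, so that is the treewidth.

2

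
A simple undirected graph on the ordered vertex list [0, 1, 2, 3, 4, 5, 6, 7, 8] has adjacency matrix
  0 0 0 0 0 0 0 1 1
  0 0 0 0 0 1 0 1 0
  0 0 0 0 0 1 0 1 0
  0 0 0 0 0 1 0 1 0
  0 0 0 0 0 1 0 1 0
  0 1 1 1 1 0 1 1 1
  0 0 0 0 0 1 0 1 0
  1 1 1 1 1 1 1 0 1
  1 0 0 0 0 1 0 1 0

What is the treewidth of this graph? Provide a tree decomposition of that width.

Treewidth 2.
One such decomposition:
Bags: B1 = {1, 5, 7}  B2 = {3, 5, 7}  B3 = {5, 6, 7}  B4 = {5, 7, 8}  B5 = {0, 7, 8}  B6 = {2, 5, 7}  B7 = {4, 5, 7}
Tree: B1–B2, B1–B3, B1–B4, B4–B5, B2–B6, B2–B7

Each bag holds 3 vertices, so the decomposition has width 2, which upper-bounds the treewidth. On the other hand G contains the 3-clique {0, 7, 8}. A clique must lie in a single bag of any decomposition, so no decomposition can have width below 2. Therefore the treewidth is 2.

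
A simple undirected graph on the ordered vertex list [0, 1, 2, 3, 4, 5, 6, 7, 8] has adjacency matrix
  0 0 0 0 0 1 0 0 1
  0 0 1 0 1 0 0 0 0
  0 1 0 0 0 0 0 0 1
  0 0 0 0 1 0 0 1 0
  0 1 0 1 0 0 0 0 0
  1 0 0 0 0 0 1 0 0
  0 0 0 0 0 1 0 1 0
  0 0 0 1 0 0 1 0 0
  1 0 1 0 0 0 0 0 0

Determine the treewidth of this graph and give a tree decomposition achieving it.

Treewidth 2.
Bags: B1 = {5, 6, 7}  B2 = {0, 5, 7}  B3 = {0, 7, 8}  B4 = {2, 7, 8}  B5 = {1, 2, 7}  B6 = {1, 4, 7}  B7 = {3, 4, 7}
Tree: B1–B2, B2–B3, B3–B4, B4–B5, B5–B6, B6–B7

Each bag holds 3 vertices, so the decomposition has width 2, which upper-bounds the treewidth. Since 7–6–5–0–8–2–1–4–3–7 is a cycle in G, G is not acyclic. Forests are exactly the graphs of treewidth ≤ 1, so tw(G) ≥ 2. The upper and lower bounds meet at 2, so that is the treewidth.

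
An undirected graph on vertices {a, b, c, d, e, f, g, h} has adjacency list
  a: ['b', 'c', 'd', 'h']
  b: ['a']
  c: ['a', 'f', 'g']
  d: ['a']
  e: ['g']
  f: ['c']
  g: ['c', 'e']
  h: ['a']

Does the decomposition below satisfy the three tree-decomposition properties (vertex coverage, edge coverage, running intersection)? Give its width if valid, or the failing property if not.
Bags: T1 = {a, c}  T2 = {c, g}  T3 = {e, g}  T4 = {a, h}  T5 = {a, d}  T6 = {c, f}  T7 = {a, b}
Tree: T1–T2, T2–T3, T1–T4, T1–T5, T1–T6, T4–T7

Yes; width 1.

Vertex coverage: the bags together contain {a, b, c, d, e, f, g, h}, the full vertex set. Edge coverage: each edge of G has both endpoints in at least one bag. Running intersection: for every vertex, the bags containing it form a connected subtree. All three properties hold, so this is a valid tree decomposition of width max|bag| − 1 = 1, and hence tw(G) ≤ 1.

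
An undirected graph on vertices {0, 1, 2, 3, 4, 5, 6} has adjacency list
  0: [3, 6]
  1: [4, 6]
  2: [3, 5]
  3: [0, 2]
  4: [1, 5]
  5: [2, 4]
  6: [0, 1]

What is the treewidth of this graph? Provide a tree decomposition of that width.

Each bag holds 3 vertices, so the decomposition has width 2, which upper-bounds the treewidth. Since 3–0–6–1–4–5–2–3 is a cycle in G, G is not acyclic. Forests are exactly the graphs of treewidth ≤ 1, so tw(G) ≥ 2. Hence tw(G) = 2 exactly.

Treewidth 2.
One optimal decomposition is:
Bags: B1 = {0, 3, 6}  B2 = {1, 3, 6}  B3 = {1, 3, 4}  B4 = {3, 4, 5}  B5 = {2, 3, 5}
Tree: B1–B2, B2–B3, B3–B4, B4–B5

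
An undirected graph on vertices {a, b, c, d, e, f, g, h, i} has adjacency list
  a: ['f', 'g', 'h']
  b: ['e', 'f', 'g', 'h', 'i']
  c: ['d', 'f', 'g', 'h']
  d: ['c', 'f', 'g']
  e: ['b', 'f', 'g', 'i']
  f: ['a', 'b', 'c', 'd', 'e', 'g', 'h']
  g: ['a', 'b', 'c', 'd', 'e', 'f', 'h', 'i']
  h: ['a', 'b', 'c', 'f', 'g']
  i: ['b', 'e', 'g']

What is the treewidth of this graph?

3

A width-3 tree decomposition is:
Bags: B1 = {a, f, g, h}  B2 = {c, f, g, h}  B3 = {b, f, g, h}  B4 = {c, d, f, g}  B5 = {b, e, f, g}  B6 = {b, e, g, i}
Tree: B1–B2, B1–B3, B2–B4, B3–B5, B5–B6
Each bag holds 4 vertices, so the decomposition has width 3, which upper-bounds the treewidth. Conversely, {c, d, f, g} is a clique of size 4, and the vertices of any clique must share a bag in every tree decomposition; so some bag has ≥ 4 vertices and tw(G) ≥ 3. Therefore the treewidth is 3.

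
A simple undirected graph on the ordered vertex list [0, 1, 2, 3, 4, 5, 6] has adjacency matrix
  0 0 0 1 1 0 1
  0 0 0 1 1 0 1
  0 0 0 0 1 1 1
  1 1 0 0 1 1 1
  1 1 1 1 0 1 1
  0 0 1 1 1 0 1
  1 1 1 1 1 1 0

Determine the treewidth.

A width-3 tree decomposition is:
Bags: B1 = {1, 3, 4, 6}  B2 = {3, 4, 5, 6}  B3 = {0, 3, 4, 6}  B4 = {2, 4, 5, 6}
Tree: B1–B2, B1–B3, B2–B4
Each bag holds 4 vertices, so the decomposition has width 3, which upper-bounds the treewidth. For the lower bound, the 4 vertices {2, 4, 5, 6} are pairwise adjacent, and any tree decomposition puts a clique entirely inside one bag — forcing width ≥ 3. Hence tw(G) = 3 exactly.

3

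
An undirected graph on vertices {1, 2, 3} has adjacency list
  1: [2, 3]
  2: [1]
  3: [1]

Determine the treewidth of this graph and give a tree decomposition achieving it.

Each bag holds 2 vertices, so the decomposition has width 1, which upper-bounds the treewidth. Any graph with an edge has treewidth ≥ 1, and G has the edge 1–3. The upper and lower bounds meet at 1, so that is the treewidth.

Treewidth 1.
One optimal decomposition is:
Bags: B1 = {1, 3}  B2 = {1, 2}
Tree: B1–B2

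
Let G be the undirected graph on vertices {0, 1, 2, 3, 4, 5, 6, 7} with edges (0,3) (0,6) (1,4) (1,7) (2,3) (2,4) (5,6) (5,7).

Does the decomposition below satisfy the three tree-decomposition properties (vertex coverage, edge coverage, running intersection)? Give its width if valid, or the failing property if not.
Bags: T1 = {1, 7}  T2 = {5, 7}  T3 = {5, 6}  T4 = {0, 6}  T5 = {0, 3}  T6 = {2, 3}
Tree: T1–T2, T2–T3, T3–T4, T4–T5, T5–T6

A tree decomposition must satisfy three properties: every vertex lies in some bag; for every edge, both endpoints lie together in some bag; and for every vertex, the bags containing it form a connected subtree. Here vertex 4 appears in no bag, so the decomposition is invalid.

No — vertex 4 appears in no bag.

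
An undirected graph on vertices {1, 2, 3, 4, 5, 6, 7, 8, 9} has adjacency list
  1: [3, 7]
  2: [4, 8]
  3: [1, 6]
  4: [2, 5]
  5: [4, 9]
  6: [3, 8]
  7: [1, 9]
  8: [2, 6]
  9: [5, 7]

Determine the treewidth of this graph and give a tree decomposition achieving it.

Treewidth 2.
One such decomposition:
Bags: B1 = {1, 3, 6}  B2 = {1, 6, 7}  B3 = {6, 7, 9}  B4 = {5, 6, 9}  B5 = {4, 5, 6}  B6 = {2, 4, 6}  B7 = {2, 6, 8}
Tree: B1–B2, B2–B3, B3–B4, B4–B5, B5–B6, B6–B7

Every bag has size at most 3, so the width is 3 − 1 = 2 and tw(G) ≤ 2. For the lower bound, G contains the cycle 6–3–1–7–9–5–4–2–8–6, so G is not a forest; only forests have treewidth ≤ 1, hence tw(G) ≥ 2. Hence tw(G) = 2 exactly.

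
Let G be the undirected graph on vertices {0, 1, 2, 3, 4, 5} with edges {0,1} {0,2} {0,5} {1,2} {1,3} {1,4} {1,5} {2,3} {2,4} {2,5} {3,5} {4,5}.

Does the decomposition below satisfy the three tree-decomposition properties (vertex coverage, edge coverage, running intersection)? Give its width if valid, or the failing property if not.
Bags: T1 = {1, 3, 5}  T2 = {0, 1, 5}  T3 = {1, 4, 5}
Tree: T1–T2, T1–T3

A tree decomposition must satisfy three properties: every vertex lies in some bag; for every edge, both endpoints lie together in some bag; and for every vertex, the bags containing it form a connected subtree. Here vertex 2 appears in no bag, so the decomposition is invalid.

No — vertex 2 appears in no bag.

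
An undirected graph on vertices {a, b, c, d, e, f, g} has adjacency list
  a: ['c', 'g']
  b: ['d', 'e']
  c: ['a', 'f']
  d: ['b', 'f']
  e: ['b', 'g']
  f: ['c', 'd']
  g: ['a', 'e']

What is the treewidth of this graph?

A width-2 tree decomposition is:
Bags: B1 = {b, d, e}  B2 = {d, e, f}  B3 = {c, e, f}  B4 = {a, c, e}  B5 = {a, e, g}
Tree: B1–B2, B2–B3, B3–B4, B4–B5
The largest bag has 3 vertices, giving width 2; this decomposition certifies tw(G) ≤ 2. Since e–b–d–f–c–a–g–e is a cycle in G, G is not acyclic. Forests are exactly the graphs of treewidth ≤ 1, so tw(G) ≥ 2. Therefore the treewidth is 2.

2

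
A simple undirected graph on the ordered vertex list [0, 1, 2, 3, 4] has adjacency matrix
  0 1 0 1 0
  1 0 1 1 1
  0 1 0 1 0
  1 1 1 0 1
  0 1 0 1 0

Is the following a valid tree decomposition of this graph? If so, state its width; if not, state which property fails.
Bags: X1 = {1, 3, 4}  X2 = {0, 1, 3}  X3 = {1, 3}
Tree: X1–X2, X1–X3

No — vertex 2 appears in no bag.

A tree decomposition must satisfy three properties: every vertex lies in some bag; for every edge, both endpoints lie together in some bag; and for every vertex, the bags containing it form a connected subtree. Here vertex 2 appears in no bag, so the decomposition is invalid.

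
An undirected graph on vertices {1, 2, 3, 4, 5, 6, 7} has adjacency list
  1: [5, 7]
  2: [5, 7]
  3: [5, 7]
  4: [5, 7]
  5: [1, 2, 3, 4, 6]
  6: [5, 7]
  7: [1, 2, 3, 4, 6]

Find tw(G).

2

A width-2 tree decomposition is:
Bags: B1 = {2, 5, 7}  B2 = {5, 6, 7}  B3 = {3, 5, 7}  B4 = {4, 5, 7}  B5 = {1, 5, 7}
Tree: B1–B2, B2–B3, B3–B4, B4–B5
The largest bag has 3 vertices, giving width 2; this decomposition certifies tw(G) ≤ 2. The edges 7–2–5–6–7 form a cycle, so G is not a tree and its treewidth is at least 2. Therefore the treewidth is 2.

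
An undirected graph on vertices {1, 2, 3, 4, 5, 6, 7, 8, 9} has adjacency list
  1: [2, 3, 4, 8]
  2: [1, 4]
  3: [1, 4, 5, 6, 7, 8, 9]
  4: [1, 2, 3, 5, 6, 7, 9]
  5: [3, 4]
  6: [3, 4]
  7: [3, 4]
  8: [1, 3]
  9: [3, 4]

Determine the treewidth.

2

A width-2 tree decomposition is:
Bags: B1 = {1, 3, 4}  B2 = {3, 4, 7}  B3 = {1, 3, 8}  B4 = {3, 4, 5}  B5 = {1, 2, 4}  B6 = {3, 4, 6}  B7 = {3, 4, 9}
Tree: B1–B2, B1–B3, B1–B4, B1–B5, B2–B6, B1–B7
Each bag holds 3 vertices, so the decomposition has width 2, which upper-bounds the treewidth. On the other hand G contains the 3-clique {1, 2, 4}. A clique must lie in a single bag of any decomposition, so no decomposition can have width below 2. Therefore the treewidth is 2.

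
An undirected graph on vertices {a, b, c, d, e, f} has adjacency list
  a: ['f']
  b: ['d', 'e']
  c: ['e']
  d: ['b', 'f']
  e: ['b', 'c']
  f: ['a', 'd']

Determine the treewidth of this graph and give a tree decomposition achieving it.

Every bag has size at most 2, so the width is 2 − 1 = 1 and tw(G) ≤ 1. G has an edge, so its treewidth is at least 1. Hence tw(G) = 1 exactly.

Treewidth 1.
One optimal decomposition is:
Bags: B1 = {c, e}  B2 = {b, e}  B3 = {b, d}  B4 = {d, f}  B5 = {a, f}
Tree: B1–B2, B2–B3, B3–B4, B4–B5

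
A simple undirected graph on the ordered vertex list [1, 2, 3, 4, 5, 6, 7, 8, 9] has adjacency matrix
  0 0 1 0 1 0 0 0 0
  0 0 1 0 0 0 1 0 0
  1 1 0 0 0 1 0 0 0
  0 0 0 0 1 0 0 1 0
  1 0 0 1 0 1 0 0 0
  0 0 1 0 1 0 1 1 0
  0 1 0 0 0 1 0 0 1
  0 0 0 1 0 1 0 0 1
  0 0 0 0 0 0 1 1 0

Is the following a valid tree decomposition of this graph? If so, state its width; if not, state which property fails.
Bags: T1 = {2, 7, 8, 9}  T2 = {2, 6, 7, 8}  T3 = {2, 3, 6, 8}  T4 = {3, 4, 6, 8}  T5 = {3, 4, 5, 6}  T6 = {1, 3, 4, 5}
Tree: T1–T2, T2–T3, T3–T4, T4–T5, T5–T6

Yes; width 3.

Vertex coverage: the bags together contain {1, 2, 3, 4, 5, 6, 7, 8, 9}, the full vertex set. Edge coverage: each edge of G has both endpoints in at least one bag. Running intersection: for every vertex, the bags containing it form a connected subtree. All three properties hold, so this is a valid tree decomposition of width max|bag| − 1 = 3, and hence tw(G) ≤ 3.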